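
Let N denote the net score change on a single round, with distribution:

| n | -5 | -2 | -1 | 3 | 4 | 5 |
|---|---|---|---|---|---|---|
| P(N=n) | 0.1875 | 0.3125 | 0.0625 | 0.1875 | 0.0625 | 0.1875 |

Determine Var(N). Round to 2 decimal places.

13.36

E[N] = (-5)(0.1875) + (-2)(0.3125) + (-1)(0.0625) + (3)(0.1875) + (4)(0.0625) + (5)(0.1875) = 0.125
E[N²] = (-5)²(0.1875) + (-2)²(0.3125) + (-1)²(0.0625) + (3)²(0.1875) + (4)²(0.0625) + (5)²(0.1875) = 13.375
Var(N) = E[N²] − (E[N])² = 13.375 − (0.125)² = 13.359375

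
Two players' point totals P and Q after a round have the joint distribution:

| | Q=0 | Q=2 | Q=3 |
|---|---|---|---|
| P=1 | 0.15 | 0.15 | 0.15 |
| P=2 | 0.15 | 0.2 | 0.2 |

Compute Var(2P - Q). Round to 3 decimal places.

E[P] = 1.55,  E[Q] = 1.75,  E[PQ] = 2.75
Var(P) = 2.65 − (1.55)² = 0.2475;  Var(Q) = 4.55 − (1.75)² = 1.4875
cov(P,Q) = 2.75 − (1.55)(1.75) = 0.0375
Var(2P - Q) = (2)²·0.2475 + (-1)²·1.4875 + 2·(2)·(-1)·0.0375 = 2.3275

2.328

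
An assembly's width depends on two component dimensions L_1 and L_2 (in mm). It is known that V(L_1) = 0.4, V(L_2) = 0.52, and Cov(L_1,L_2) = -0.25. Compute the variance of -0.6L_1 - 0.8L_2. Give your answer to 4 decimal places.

V(-0.6L_1 - 0.8L_2) = (-0.6)²·V(L_1) + (-0.8)²·V(L_2) + 2·(-0.6)·(-0.8)·Cov(L_1,L_2)
= 0.36·0.4 + 0.64·0.52 + 0.96·-0.25 = 0.2368

0.2368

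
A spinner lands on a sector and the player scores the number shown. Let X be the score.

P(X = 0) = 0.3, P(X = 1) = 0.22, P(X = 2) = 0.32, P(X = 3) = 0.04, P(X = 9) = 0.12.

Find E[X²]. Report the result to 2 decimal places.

E[X²] = (0)²(0.3) + (1)²(0.22) + (2)²(0.32) + (3)²(0.04) + (9)²(0.12) = 11.58

11.58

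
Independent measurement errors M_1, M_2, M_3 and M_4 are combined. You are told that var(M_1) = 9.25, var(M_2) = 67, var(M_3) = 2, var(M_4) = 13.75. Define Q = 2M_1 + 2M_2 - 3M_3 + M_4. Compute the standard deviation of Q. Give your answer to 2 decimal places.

By independence, var(Q) = (2)²var(M_1) + (2)²var(M_2) + (-3)²var(M_3) + (1)²var(M_4)
= (2)²·9.25 + (2)²·67 + (-3)²·2 + (1)²·13.75 = 336.75
SD(Q) = √336.75 ≈ 18.35

18.35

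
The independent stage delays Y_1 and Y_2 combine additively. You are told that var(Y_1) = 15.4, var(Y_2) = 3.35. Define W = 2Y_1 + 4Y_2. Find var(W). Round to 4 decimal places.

115.2000

By independence, var(W) = (2)²var(Y_1) + (4)²var(Y_2)
= (2)²·15.4 + (4)²·3.35 = 115.2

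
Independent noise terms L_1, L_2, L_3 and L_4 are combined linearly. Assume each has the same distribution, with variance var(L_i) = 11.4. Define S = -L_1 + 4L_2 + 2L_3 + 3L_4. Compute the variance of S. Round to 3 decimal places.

342.000

By independence, var(S) = (-1)²var(L_1) + (4)²var(L_2) + (2)²var(L_3) + (3)²var(L_4)
= (-1)²·11.4 + (4)²·11.4 + (2)²·11.4 + (3)²·11.4 = 342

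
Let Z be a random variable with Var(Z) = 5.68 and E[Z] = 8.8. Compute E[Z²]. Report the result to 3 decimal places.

E[Z²] = Var(Z) + (E[Z])² = 5.68 + (8.8)² = 83.12

83.120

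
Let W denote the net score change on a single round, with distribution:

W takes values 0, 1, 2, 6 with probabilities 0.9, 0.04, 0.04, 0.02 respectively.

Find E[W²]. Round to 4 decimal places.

0.9200

E[W²] = (0)²(0.9) + (1)²(0.04) + (2)²(0.04) + (6)²(0.02) = 0.92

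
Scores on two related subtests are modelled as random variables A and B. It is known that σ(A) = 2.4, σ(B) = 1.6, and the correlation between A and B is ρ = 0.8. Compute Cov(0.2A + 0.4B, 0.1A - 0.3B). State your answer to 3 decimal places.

Var(A) = (2.4)² = 5.76;  Var(B) = (1.6)² = 2.56
Cov(A,B) = ρ·σ(A)·σ(B) = 0.8·2.4·1.6 = 3.072
Cov(0.2A + 0.4B, 0.1A - 0.3B) = (0.2)(0.1)Var(A) + (0.4)(-0.3)Var(B) + [(0.2)(-0.3) + (0.4)(0.1)]Cov(A,B)
= 0.02·5.76 + -0.12·2.56 + -0.02·3.072 = -0.25344

-0.253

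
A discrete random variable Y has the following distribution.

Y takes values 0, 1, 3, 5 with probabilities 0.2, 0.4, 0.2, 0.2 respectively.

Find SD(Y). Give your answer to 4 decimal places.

E[Y] = (0)(0.2) + (1)(0.4) + (3)(0.2) + (5)(0.2) = 2
E[Y²] = (0)²(0.2) + (1)²(0.4) + (3)²(0.2) + (5)²(0.2) = 7.2
V(Y) = E[Y²] − (E[Y])² = 7.2 − (2)² = 3.2
SD(Y) = √3.2 ≈ 1.7889

1.7889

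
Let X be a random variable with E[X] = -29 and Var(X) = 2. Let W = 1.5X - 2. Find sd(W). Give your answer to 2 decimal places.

2.12

Var(1.5X - 2) = (1.5)²·2 = 4.5
sd(W) = √4.5 ≈ 2.12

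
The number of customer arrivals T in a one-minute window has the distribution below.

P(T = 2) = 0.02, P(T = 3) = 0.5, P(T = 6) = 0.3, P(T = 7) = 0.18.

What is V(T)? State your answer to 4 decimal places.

E[T] = (2)(0.02) + (3)(0.5) + (6)(0.3) + (7)(0.18) = 4.6
E[T²] = (2)²(0.02) + (3)²(0.5) + (6)²(0.3) + (7)²(0.18) = 24.2
V(T) = E[T²] − (E[T])² = 24.2 − (4.6)² = 3.04

3.0400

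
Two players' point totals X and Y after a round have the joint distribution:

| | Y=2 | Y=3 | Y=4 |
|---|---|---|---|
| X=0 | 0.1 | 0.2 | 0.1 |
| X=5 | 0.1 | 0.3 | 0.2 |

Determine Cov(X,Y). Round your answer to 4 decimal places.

0.2000

E[X] = 3,  E[Y] = 3.1
E[XY] = 9.5
Cov(X,Y) = E[XY] − E[X]E[Y] = 9.5 − (3)(3.1) = 0.2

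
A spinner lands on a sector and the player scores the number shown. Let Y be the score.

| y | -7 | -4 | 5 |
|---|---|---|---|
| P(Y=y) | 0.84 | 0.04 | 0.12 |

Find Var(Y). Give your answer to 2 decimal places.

15.21

E[Y] = (-7)(0.84) + (-4)(0.04) + (5)(0.12) = -5.44
E[Y²] = (-7)²(0.84) + (-4)²(0.04) + (5)²(0.12) = 44.8
Var(Y) = E[Y²] − (E[Y])² = 44.8 − (-5.44)² = 15.2064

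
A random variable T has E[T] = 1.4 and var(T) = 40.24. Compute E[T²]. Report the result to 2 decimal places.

E[T²] = var(T) + (E[T])² = 40.24 + (1.4)² = 42.2

42.20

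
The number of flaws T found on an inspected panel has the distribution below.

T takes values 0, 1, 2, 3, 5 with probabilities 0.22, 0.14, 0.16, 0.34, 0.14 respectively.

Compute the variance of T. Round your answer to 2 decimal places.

2.59

E[T] = (0)(0.22) + (1)(0.14) + (2)(0.16) + (3)(0.34) + (5)(0.14) = 2.18
E[T²] = (0)²(0.22) + (1)²(0.14) + (2)²(0.16) + (3)²(0.34) + (5)²(0.14) = 7.34
var(T) = E[T²] − (E[T])² = 7.34 − (2.18)² = 2.5876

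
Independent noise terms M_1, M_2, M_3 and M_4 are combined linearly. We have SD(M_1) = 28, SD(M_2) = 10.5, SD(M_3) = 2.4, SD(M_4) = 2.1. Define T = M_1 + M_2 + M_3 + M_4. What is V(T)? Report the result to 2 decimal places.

904.42

V(M_1) = 784, V(M_2) = 110.25, V(M_3) = 5.76, V(M_4) = 4.41
By independence, V(T) = (1)²V(M_1) + (1)²V(M_2) + (1)²V(M_3) + (1)²V(M_4)
= (1)²·784 + (1)²·110.25 + (1)²·5.76 + (1)²·4.41 = 904.42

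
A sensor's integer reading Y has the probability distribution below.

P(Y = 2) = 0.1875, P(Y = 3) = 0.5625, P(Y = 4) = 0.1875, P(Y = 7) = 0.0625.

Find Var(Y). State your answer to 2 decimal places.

1.31

E[Y] = (2)(0.1875) + (3)(0.5625) + (4)(0.1875) + (7)(0.0625) = 3.25
E[Y²] = (2)²(0.1875) + (3)²(0.5625) + (4)²(0.1875) + (7)²(0.0625) = 11.875
Var(Y) = E[Y²] − (E[Y])² = 11.875 − (3.25)² = 1.3125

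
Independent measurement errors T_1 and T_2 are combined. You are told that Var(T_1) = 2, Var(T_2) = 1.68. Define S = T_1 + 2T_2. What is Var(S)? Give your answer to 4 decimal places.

8.7200

By independence, Var(S) = (1)²Var(T_1) + (2)²Var(T_2)
= (1)²·2 + (2)²·1.68 = 8.72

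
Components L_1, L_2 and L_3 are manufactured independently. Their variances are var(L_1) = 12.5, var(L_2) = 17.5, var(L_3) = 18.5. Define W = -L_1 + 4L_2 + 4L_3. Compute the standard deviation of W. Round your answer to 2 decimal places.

By independence, var(W) = (-1)²var(L_1) + (4)²var(L_2) + (4)²var(L_3)
= (-1)²·12.5 + (4)²·17.5 + (4)²·18.5 = 588.5
σ(W) = √588.5 ≈ 24.26

24.26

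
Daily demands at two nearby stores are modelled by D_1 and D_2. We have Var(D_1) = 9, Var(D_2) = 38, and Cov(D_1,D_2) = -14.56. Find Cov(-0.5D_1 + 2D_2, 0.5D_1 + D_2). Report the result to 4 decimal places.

Cov(-0.5D_1 + 2D_2, 0.5D_1 + D_2) = (-0.5)(0.5)Var(D_1) + (2)(1)Var(D_2) + [(-0.5)(1) + (2)(0.5)]Cov(D_1,D_2)
= -0.25·9 + 2·38 + 0.5·-14.56 = 66.47

66.4700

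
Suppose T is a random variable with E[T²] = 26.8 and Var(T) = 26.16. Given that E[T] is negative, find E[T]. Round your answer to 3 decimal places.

-0.800

(E[T])² = E[T²] − Var(T) = 26.8 − 26.16 = 0.64
E[T] = −√0.64 = -0.8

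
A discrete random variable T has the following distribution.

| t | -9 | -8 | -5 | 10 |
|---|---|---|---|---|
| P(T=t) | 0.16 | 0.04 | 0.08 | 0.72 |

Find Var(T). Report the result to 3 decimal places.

64.118

E[T] = (-9)(0.16) + (-8)(0.04) + (-5)(0.08) + (10)(0.72) = 5.04
E[T²] = (-9)²(0.16) + (-8)²(0.04) + (-5)²(0.08) + (10)²(0.72) = 89.52
Var(T) = E[T²] − (E[T])² = 89.52 − (5.04)² = 64.1184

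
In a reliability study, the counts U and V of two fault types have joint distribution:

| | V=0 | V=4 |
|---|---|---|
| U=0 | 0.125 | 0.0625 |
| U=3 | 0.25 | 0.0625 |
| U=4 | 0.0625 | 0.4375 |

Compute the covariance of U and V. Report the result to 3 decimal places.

1.141

E[U] = 2.9375,  E[V] = 2.25
E[UV] = 7.75
cov(U,V) = E[UV] − E[U]E[V] = 7.75 − (2.9375)(2.25) = 1.140625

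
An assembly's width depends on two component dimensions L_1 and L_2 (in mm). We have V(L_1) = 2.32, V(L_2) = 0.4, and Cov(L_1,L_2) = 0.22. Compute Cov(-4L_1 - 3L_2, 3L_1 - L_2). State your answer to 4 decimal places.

-27.7400

Cov(-4L_1 - 3L_2, 3L_1 - L_2) = (-4)(3)V(L_1) + (-3)(-1)V(L_2) + [(-4)(-1) + (-3)(3)]Cov(L_1,L_2)
= -12·2.32 + 3·0.4 + -5·0.22 = -27.74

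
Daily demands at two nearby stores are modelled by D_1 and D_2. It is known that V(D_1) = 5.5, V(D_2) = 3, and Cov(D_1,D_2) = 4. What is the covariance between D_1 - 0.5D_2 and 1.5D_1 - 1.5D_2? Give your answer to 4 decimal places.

1.5000

Cov(D_1 - 0.5D_2, 1.5D_1 - 1.5D_2) = (1)(1.5)V(D_1) + (-0.5)(-1.5)V(D_2) + [(1)(-1.5) + (-0.5)(1.5)]Cov(D_1,D_2)
= 1.5·5.5 + 0.75·3 + -2.25·4 = 1.5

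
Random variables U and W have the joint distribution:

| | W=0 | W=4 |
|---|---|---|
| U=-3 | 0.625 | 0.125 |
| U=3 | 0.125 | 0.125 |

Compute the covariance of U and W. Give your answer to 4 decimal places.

E[U] = -1.5,  E[W] = 1
E[UW] = 0
cov(U,W) = E[UW] − E[U]E[W] = 0 − (-1.5)(1) = 1.5

1.5000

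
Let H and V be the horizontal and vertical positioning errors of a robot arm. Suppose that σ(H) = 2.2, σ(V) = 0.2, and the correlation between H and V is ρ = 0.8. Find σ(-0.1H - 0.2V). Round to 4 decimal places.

Var(H) = (2.2)² = 4.84;  Var(V) = (0.2)² = 0.04
cov(H,V) = ρ·σ(H)·σ(V) = 0.8·2.2·0.2 = 0.352
Var(-0.1H - 0.2V) = (-0.1)²·Var(H) + (-0.2)²·Var(V) + 2·(-0.1)·(-0.2)·cov(H,V)
= 0.01·4.84 + 0.04·0.04 + 0.04·0.352 = 0.06408
σ(-0.1H - 0.2V) = √0.06408 ≈ 0.2531

0.2531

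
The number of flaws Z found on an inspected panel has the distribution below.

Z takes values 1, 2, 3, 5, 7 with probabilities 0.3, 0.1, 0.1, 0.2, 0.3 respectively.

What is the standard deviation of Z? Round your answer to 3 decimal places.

E[Z] = (1)(0.3) + (2)(0.1) + (3)(0.1) + (5)(0.2) + (7)(0.3) = 3.9
E[Z²] = (1)²(0.3) + (2)²(0.1) + (3)²(0.1) + (5)²(0.2) + (7)²(0.3) = 21.3
Var(Z) = E[Z²] − (E[Z])² = 21.3 − (3.9)² = 6.09
SD(Z) = √6.09 ≈ 2.468

2.468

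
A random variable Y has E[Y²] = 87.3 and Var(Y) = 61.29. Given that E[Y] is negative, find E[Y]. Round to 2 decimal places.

(E[Y])² = E[Y²] − Var(Y) = 87.3 − 61.29 = 26.01
E[Y] = −√26.01 = -5.1

-5.10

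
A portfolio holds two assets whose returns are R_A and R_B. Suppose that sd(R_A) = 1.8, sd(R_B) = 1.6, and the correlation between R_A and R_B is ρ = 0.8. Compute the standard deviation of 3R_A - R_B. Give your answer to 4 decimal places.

4.2304

Var(R_A) = (1.8)² = 3.24;  Var(R_B) = (1.6)² = 2.56
cov(R_A,R_B) = ρ·sd(R_A)·sd(R_B) = 0.8·1.8·1.6 = 2.304
Var(3R_A - R_B) = (3)²·Var(R_A) + (-1)²·Var(R_B) + 2·(3)·(-1)·cov(R_A,R_B)
= 9·3.24 + 1·2.56 + -6·2.304 = 17.896
sd(3R_A - R_B) = √17.896 ≈ 4.2304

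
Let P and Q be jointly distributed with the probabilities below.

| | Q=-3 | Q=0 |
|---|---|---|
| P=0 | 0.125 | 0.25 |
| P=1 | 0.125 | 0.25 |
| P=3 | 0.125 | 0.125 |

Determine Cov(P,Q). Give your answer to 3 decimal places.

E[P] = 1.125,  E[Q] = -1.125
E[PQ] = -1.5
Cov(P,Q) = E[PQ] − E[P]E[Q] = -1.5 − (1.125)(-1.125) = -0.234375

-0.234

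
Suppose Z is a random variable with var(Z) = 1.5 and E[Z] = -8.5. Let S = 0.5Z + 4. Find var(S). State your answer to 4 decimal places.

var(0.5Z + 4) = (0.5)²·var(Z) = 0.25·1.5 = 0.375

0.3750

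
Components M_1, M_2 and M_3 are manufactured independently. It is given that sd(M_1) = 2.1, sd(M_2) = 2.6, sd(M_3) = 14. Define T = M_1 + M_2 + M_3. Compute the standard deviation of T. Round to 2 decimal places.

14.39

V(M_1) = 4.41, V(M_2) = 6.76, V(M_3) = 196
By independence, V(T) = (1)²V(M_1) + (1)²V(M_2) + (1)²V(M_3)
= (1)²·4.41 + (1)²·6.76 + (1)²·196 = 207.17
sd(T) = √207.17 ≈ 14.39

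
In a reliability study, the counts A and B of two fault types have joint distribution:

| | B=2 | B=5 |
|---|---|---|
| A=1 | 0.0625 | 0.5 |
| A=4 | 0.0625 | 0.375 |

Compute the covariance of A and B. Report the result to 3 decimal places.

-0.070

E[A] = 2.3125,  E[B] = 4.625
E[AB] = 10.625
cov(A,B) = E[AB] − E[A]E[B] = 10.625 − (2.3125)(4.625) = -0.0703125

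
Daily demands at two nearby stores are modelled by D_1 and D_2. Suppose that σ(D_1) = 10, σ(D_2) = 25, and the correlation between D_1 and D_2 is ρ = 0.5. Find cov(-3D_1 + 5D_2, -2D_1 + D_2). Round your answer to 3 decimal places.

V(D_1) = (10)² = 100;  V(D_2) = (25)² = 625
cov(D_1,D_2) = ρ·σ(D_1)·σ(D_2) = 0.5·10·25 = 125
cov(-3D_1 + 5D_2, -2D_1 + D_2) = (-3)(-2)V(D_1) + (5)(1)V(D_2) + [(-3)(1) + (5)(-2)]cov(D_1,D_2)
= 6·100 + 5·625 + -13·125 = 2100

2100.000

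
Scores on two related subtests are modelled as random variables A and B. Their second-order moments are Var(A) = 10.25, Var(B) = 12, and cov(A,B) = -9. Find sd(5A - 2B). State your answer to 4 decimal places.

Var(5A - 2B) = (5)²·Var(A) + (-2)²·Var(B) + 2·(5)·(-2)·cov(A,B)
= 25·10.25 + 4·12 + -20·-9 = 484.25
sd(5A - 2B) = √484.25 ≈ 22.0057

22.0057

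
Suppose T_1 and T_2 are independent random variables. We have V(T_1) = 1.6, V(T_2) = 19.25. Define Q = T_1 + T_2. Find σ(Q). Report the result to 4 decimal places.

By independence, V(Q) = (1)²V(T_1) + (1)²V(T_2)
= (1)²·1.6 + (1)²·19.25 = 20.85
σ(Q) = √20.85 ≈ 4.5662

4.5662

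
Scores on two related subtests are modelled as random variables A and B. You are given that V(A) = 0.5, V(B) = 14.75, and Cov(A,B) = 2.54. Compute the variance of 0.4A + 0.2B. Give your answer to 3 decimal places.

V(0.4A + 0.2B) = (0.4)²·V(A) + (0.2)²·V(B) + 2·(0.4)·(0.2)·Cov(A,B)
= 0.16·0.5 + 0.04·14.75 + 0.16·2.54 = 1.0764

1.076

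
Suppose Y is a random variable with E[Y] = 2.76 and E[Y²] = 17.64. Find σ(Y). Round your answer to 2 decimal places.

3.17

var(Y) = 17.64 − (2.76)² = 10.0224
σ(Y) = √10.0224 ≈ 3.17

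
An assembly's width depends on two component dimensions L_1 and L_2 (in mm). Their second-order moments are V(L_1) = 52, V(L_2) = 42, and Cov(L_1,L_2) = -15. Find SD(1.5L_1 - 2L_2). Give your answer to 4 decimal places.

19.3649

V(1.5L_1 - 2L_2) = (1.5)²·V(L_1) + (-2)²·V(L_2) + 2·(1.5)·(-2)·Cov(L_1,L_2)
= 2.25·52 + 4·42 + -6·-15 = 375
SD(1.5L_1 - 2L_2) = √375 ≈ 19.3649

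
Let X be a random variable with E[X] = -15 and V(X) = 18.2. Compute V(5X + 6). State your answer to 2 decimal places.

V(5X + 6) = (5)²·V(X) = 25·18.2 = 455

455.00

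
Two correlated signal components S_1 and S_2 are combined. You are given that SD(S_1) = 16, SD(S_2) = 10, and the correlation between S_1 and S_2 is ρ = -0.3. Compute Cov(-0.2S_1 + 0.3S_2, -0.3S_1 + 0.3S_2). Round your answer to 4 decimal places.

31.5600

var(S_1) = (16)² = 256;  var(S_2) = (10)² = 100
Cov(S_1,S_2) = ρ·SD(S_1)·SD(S_2) = -0.3·16·10 = -48
Cov(-0.2S_1 + 0.3S_2, -0.3S_1 + 0.3S_2) = (-0.2)(-0.3)var(S_1) + (0.3)(0.3)var(S_2) + [(-0.2)(0.3) + (0.3)(-0.3)]Cov(S_1,S_2)
= 0.06·256 + 0.09·100 + -0.15·-48 = 31.56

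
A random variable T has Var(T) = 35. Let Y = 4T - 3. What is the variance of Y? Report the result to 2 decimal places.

Var(4T - 3) = (4)²·Var(T) = 16·35 = 560

560.00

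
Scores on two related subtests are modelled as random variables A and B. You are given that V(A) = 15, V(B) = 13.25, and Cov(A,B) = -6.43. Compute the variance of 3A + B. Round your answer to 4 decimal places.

V(3A + B) = (3)²·V(A) + (1)²·V(B) + 2·(3)·(1)·Cov(A,B)
= 9·15 + 1·13.25 + 6·-6.43 = 109.67

109.6700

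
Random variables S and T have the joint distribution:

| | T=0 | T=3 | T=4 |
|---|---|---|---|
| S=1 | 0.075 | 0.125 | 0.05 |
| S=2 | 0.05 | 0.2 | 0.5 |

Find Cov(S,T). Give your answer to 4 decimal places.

0.2188

E[S] = 1.75,  E[T] = 3.175
E[ST] = 5.775
Cov(S,T) = E[ST] − E[S]E[T] = 5.775 − (1.75)(3.175) = 0.21875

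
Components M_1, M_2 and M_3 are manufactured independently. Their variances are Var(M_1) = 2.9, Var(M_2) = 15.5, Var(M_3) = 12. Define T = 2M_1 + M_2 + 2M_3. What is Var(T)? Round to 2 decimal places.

75.10

By independence, Var(T) = (2)²Var(M_1) + (1)²Var(M_2) + (2)²Var(M_3)
= (2)²·2.9 + (1)²·15.5 + (2)²·12 = 75.1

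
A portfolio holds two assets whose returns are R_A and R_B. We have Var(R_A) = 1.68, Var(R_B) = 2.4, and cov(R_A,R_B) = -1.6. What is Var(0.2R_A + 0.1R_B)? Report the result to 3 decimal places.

0.027

Var(0.2R_A + 0.1R_B) = (0.2)²·Var(R_A) + (0.1)²·Var(R_B) + 2·(0.2)·(0.1)·cov(R_A,R_B)
= 0.04·1.68 + 0.01·2.4 + 0.04·-1.6 = 0.0272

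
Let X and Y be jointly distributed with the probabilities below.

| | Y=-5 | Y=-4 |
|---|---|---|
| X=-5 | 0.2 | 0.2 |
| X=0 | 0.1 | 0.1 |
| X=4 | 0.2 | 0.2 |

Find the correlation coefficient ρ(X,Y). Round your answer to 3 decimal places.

0.000

E[X] = -0.4,  E[Y] = -4.5
E[XY] = 1.8
Cov(X,Y) = E[XY] − E[X]E[Y] = 1.8 − (-0.4)(-4.5) = 0
var(X) = 16.24,  var(Y) = 0.25
ρ = 0 / √(16.24·0.25) ≈ 0.000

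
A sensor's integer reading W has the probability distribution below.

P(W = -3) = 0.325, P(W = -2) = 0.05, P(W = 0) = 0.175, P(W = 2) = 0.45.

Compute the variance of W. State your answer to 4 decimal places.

E[W] = (-3)(0.325) + (-2)(0.05) + (0)(0.175) + (2)(0.45) = -0.175
E[W²] = (-3)²(0.325) + (-2)²(0.05) + (0)²(0.175) + (2)²(0.45) = 4.925
var(W) = E[W²] − (E[W])² = 4.925 − (-0.175)² = 4.894375

4.8944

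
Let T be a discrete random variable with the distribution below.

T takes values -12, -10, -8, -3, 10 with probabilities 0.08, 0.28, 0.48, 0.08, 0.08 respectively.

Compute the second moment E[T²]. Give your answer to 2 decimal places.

78.96

E[T²] = (-12)²(0.08) + (-10)²(0.28) + (-8)²(0.48) + (-3)²(0.08) + (10)²(0.08) = 78.96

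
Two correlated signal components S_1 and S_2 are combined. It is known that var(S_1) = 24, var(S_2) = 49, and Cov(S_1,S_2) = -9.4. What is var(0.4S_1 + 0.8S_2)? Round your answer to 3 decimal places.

29.184

var(0.4S_1 + 0.8S_2) = (0.4)²·var(S_1) + (0.8)²·var(S_2) + 2·(0.4)·(0.8)·Cov(S_1,S_2)
= 0.16·24 + 0.64·49 + 0.64·-9.4 = 29.184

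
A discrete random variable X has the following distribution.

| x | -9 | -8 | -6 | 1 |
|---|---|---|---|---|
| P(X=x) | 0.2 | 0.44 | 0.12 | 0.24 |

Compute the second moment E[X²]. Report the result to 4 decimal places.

48.9200

E[X²] = (-9)²(0.2) + (-8)²(0.44) + (-6)²(0.12) + (1)²(0.24) = 48.92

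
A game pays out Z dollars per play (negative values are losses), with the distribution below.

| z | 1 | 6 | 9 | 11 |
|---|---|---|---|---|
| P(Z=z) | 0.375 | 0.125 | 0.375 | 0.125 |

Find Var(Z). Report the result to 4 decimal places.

E[Z] = (1)(0.375) + (6)(0.125) + (9)(0.375) + (11)(0.125) = 5.875
E[Z²] = (1)²(0.375) + (6)²(0.125) + (9)²(0.375) + (11)²(0.125) = 50.375
Var(Z) = E[Z²] − (E[Z])² = 50.375 − (5.875)² = 15.859375

15.8594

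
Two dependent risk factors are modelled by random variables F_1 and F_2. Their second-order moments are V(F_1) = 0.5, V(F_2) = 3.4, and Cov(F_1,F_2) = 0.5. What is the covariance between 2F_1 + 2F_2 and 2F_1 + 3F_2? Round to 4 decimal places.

27.4000

Cov(2F_1 + 2F_2, 2F_1 + 3F_2) = (2)(2)V(F_1) + (2)(3)V(F_2) + [(2)(3) + (2)(2)]Cov(F_1,F_2)
= 4·0.5 + 6·3.4 + 10·0.5 = 27.4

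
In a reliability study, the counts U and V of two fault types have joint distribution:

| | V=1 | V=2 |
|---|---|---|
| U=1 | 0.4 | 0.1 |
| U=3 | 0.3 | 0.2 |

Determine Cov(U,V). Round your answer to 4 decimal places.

E[U] = 2,  E[V] = 1.3
E[UV] = 2.7
Cov(U,V) = E[UV] − E[U]E[V] = 2.7 − (2)(1.3) = 0.1

0.1000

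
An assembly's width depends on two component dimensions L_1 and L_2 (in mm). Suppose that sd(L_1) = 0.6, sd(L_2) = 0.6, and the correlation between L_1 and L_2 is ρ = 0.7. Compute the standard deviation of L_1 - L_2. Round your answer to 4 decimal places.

Var(L_1) = (0.6)² = 0.36;  Var(L_2) = (0.6)² = 0.36
Cov(L_1,L_2) = ρ·sd(L_1)·sd(L_2) = 0.7·0.6·0.6 = 0.252
Var(L_1 - L_2) = (1)²·Var(L_1) + (-1)²·Var(L_2) + 2·(1)·(-1)·Cov(L_1,L_2)
= 1·0.36 + 1·0.36 + -2·0.252 = 0.216
sd(L_1 - L_2) = √0.216 ≈ 0.4648

0.4648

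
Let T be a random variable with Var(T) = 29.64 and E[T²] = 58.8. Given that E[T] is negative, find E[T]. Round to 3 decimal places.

-5.400

(E[T])² = E[T²] − Var(T) = 58.8 − 29.64 = 29.16
E[T] = −√29.16 = -5.4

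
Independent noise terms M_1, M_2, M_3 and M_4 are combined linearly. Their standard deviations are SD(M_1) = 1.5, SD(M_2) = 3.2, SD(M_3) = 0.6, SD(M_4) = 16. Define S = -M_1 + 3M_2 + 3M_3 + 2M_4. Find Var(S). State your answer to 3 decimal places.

Var(M_1) = 2.25, Var(M_2) = 10.24, Var(M_3) = 0.36, Var(M_4) = 256
By independence, Var(S) = (-1)²Var(M_1) + (3)²Var(M_2) + (3)²Var(M_3) + (2)²Var(M_4)
= (-1)²·2.25 + (3)²·10.24 + (3)²·0.36 + (2)²·256 = 1121.65

1121.650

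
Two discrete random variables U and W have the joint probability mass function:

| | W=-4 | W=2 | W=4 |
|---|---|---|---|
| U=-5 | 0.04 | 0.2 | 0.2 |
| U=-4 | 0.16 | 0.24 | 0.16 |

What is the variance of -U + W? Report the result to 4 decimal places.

E[U] = -4.44,  E[W] = 1.52,  E[UW] = -7.12
V(U) = 19.96 − (-4.44)² = 0.2464;  V(W) = 10.72 − (1.52)² = 8.4096
cov(U,W) = -7.12 − (-4.44)(1.52) = -0.3712
V(-U + W) = (-1)²·0.2464 + (1)²·8.4096 + 2·(-1)·(1)·-0.3712 = 9.3984

9.3984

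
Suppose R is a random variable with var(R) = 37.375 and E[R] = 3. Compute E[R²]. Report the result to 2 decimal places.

E[R²] = var(R) + (E[R])² = 37.375 + (3)² = 46.375

46.38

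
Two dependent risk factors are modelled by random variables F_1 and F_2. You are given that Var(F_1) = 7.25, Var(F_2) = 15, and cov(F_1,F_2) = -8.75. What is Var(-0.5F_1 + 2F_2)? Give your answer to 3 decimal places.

79.313

Var(-0.5F_1 + 2F_2) = (-0.5)²·Var(F_1) + (2)²·Var(F_2) + 2·(-0.5)·(2)·cov(F_1,F_2)
= 0.25·7.25 + 4·15 + -2·-8.75 = 79.3125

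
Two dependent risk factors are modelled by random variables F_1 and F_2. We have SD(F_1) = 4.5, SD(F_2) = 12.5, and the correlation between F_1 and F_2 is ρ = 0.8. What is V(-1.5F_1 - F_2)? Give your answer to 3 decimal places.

336.813

V(F_1) = (4.5)² = 20.25;  V(F_2) = (12.5)² = 156.25
Cov(F_1,F_2) = ρ·SD(F_1)·SD(F_2) = 0.8·4.5·12.5 = 45
V(-1.5F_1 - F_2) = (-1.5)²·V(F_1) + (-1)²·V(F_2) + 2·(-1.5)·(-1)·Cov(F_1,F_2)
= 2.25·20.25 + 1·156.25 + 3·45 = 336.8125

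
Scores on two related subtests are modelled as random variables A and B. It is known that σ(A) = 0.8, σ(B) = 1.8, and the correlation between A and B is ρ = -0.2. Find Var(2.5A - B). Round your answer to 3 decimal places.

Var(A) = (0.8)² = 0.64;  Var(B) = (1.8)² = 3.24
Cov(A,B) = ρ·σ(A)·σ(B) = -0.2·0.8·1.8 = -0.288
Var(2.5A - B) = (2.5)²·Var(A) + (-1)²·Var(B) + 2·(2.5)·(-1)·Cov(A,B)
= 6.25·0.64 + 1·3.24 + -5·-0.288 = 8.68

8.680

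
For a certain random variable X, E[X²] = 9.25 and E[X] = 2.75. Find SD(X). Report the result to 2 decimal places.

Var(X) = 9.25 − (2.75)² = 1.6875
SD(X) = √1.6875 ≈ 1.30

1.30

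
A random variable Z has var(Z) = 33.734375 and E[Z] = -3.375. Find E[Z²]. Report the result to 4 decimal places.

E[Z²] = var(Z) + (E[Z])² = 33.734375 + (-3.375)² = 45.125

45.1250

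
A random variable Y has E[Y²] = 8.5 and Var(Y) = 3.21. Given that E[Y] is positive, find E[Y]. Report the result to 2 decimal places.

(E[Y])² = E[Y²] − Var(Y) = 8.5 − 3.21 = 5.29
E[Y] = √5.29 = 2.3

2.30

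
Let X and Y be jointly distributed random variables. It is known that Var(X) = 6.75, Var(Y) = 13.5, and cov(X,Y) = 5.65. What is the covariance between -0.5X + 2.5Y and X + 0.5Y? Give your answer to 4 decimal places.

26.2125

cov(-0.5X + 2.5Y, X + 0.5Y) = (-0.5)(1)Var(X) + (2.5)(0.5)Var(Y) + [(-0.5)(0.5) + (2.5)(1)]cov(X,Y)
= -0.5·6.75 + 1.25·13.5 + 2.25·5.65 = 26.2125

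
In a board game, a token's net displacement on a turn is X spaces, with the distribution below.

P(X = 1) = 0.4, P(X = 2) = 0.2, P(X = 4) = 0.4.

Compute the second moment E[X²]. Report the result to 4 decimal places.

7.6000

E[X²] = (1)²(0.4) + (2)²(0.2) + (4)²(0.4) = 7.6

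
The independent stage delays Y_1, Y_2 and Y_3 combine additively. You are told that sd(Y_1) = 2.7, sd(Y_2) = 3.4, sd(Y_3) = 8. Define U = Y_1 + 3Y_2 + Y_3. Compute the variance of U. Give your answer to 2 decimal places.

175.33

V(Y_1) = 7.29, V(Y_2) = 11.56, V(Y_3) = 64
By independence, V(U) = (1)²V(Y_1) + (3)²V(Y_2) + (1)²V(Y_3)
= (1)²·7.29 + (3)²·11.56 + (1)²·64 = 175.33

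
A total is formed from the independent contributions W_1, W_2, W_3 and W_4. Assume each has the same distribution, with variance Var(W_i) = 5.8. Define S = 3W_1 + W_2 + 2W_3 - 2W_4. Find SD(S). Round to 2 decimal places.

By independence, Var(S) = (3)²Var(W_1) + (1)²Var(W_2) + (2)²Var(W_3) + (-2)²Var(W_4)
= (3)²·5.8 + (1)²·5.8 + (2)²·5.8 + (-2)²·5.8 = 104.4
SD(S) = √104.4 ≈ 10.22

10.22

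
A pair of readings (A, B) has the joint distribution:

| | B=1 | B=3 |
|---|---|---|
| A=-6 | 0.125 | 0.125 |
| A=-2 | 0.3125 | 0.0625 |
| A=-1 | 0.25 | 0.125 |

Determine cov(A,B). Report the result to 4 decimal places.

-0.3594

E[A] = -2.625,  E[B] = 1.625
E[AB] = -4.625
cov(A,B) = E[AB] − E[A]E[B] = -4.625 − (-2.625)(1.625) = -0.359375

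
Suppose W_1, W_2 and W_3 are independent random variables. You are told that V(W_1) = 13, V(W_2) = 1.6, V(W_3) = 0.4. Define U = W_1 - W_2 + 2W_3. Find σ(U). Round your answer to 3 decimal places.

4.025

By independence, V(U) = (1)²V(W_1) + (-1)²V(W_2) + (2)²V(W_3)
= (1)²·13 + (-1)²·1.6 + (2)²·0.4 = 16.2
σ(U) = √16.2 ≈ 4.025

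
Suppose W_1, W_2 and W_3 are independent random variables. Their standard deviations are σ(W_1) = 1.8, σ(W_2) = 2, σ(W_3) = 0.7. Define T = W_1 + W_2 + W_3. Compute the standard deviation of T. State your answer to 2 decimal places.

V(W_1) = 3.24, V(W_2) = 4, V(W_3) = 0.49
By independence, V(T) = (1)²V(W_1) + (1)²V(W_2) + (1)²V(W_3)
= (1)²·3.24 + (1)²·4 + (1)²·0.49 = 7.73
σ(T) = √7.73 ≈ 2.78

2.78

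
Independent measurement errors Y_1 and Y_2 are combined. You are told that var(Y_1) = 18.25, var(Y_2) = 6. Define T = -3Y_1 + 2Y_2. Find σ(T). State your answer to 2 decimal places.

13.72

By independence, var(T) = (-3)²var(Y_1) + (2)²var(Y_2)
= (-3)²·18.25 + (2)²·6 = 188.25
σ(T) = √188.25 ≈ 13.72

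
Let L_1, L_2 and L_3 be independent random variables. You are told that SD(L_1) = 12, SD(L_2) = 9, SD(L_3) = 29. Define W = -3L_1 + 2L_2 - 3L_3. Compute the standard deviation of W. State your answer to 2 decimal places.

95.86

Var(L_1) = 144, Var(L_2) = 81, Var(L_3) = 841
By independence, Var(W) = (-3)²Var(L_1) + (2)²Var(L_2) + (-3)²Var(L_3)
= (-3)²·144 + (2)²·81 + (-3)²·841 = 9189
SD(W) = √9189 ≈ 95.86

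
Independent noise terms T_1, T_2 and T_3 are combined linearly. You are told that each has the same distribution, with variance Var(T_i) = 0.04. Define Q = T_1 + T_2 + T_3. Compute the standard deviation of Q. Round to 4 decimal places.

By independence, Var(Q) = (1)²Var(T_1) + (1)²Var(T_2) + (1)²Var(T_3)
= (1)²·0.04 + (1)²·0.04 + (1)²·0.04 = 0.12
sd(Q) = √0.12 ≈ 0.3464

0.3464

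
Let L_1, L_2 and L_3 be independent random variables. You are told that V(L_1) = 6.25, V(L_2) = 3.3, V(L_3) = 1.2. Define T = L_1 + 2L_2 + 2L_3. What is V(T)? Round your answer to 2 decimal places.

By independence, V(T) = (1)²V(L_1) + (2)²V(L_2) + (2)²V(L_3)
= (1)²·6.25 + (2)²·3.3 + (2)²·1.2 = 24.25

24.25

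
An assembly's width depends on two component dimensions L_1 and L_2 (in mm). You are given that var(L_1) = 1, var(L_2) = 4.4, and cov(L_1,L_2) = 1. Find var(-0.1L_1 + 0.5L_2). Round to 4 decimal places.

var(-0.1L_1 + 0.5L_2) = (-0.1)²·var(L_1) + (0.5)²·var(L_2) + 2·(-0.1)·(0.5)·cov(L_1,L_2)
= 0.01·1 + 0.25·4.4 + -0.1·1 = 1.01

1.0100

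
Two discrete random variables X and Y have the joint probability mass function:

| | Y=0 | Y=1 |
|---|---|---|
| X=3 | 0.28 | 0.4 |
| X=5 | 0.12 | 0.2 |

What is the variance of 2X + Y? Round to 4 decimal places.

3.7856

E[X] = 3.64,  E[Y] = 0.6,  E[XY] = 2.2
V(X) = 14.12 − (3.64)² = 0.8704;  V(Y) = 0.6 − (0.6)² = 0.24
Cov(X,Y) = 2.2 − (3.64)(0.6) = 0.016
V(2X + Y) = (2)²·0.8704 + (1)²·0.24 + 2·(2)·(1)·0.016 = 3.7856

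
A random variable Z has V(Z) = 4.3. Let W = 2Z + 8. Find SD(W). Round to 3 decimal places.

4.147

V(2Z + 8) = (2)²·4.3 = 17.2
SD(W) = √17.2 ≈ 4.147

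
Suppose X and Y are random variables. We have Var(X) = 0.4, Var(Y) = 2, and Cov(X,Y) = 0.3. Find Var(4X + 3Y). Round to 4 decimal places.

Var(4X + 3Y) = (4)²·Var(X) + (3)²·Var(Y) + 2·(4)·(3)·Cov(X,Y)
= 16·0.4 + 9·2 + 24·0.3 = 31.6

31.6000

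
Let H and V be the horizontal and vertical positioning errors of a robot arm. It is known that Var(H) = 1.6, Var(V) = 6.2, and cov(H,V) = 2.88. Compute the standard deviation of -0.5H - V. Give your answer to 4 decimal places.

Var(-0.5H - V) = (-0.5)²·Var(H) + (-1)²·Var(V) + 2·(-0.5)·(-1)·cov(H,V)
= 0.25·1.6 + 1·6.2 + 1·2.88 = 9.48
σ(-0.5H - V) = √9.48 ≈ 3.0790

3.0790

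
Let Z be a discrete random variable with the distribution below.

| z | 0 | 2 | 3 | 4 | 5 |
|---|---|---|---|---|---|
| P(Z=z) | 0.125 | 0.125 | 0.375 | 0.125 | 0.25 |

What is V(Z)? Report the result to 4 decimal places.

2.3594

E[Z] = (0)(0.125) + (2)(0.125) + (3)(0.375) + (4)(0.125) + (5)(0.25) = 3.125
E[Z²] = (0)²(0.125) + (2)²(0.125) + (3)²(0.375) + (4)²(0.125) + (5)²(0.25) = 12.125
V(Z) = E[Z²] − (E[Z])² = 12.125 − (3.125)² = 2.359375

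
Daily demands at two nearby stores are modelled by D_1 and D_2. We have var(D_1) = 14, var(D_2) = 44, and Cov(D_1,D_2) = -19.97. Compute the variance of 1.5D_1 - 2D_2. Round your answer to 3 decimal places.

var(1.5D_1 - 2D_2) = (1.5)²·var(D_1) + (-2)²·var(D_2) + 2·(1.5)·(-2)·Cov(D_1,D_2)
= 2.25·14 + 4·44 + -6·-19.97 = 327.32

327.320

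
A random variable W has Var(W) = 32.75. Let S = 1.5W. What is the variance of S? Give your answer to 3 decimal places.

Var(1.5W) = (1.5)²·Var(W) = 2.25·32.75 = 73.6875

73.688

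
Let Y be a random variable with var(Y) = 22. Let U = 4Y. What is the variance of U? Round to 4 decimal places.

352.0000

var(4Y) = (4)²·var(Y) = 16·22 = 352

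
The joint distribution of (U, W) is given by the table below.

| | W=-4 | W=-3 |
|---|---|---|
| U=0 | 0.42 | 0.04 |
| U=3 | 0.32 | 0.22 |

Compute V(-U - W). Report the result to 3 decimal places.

E[U] = 1.62,  E[W] = -3.74,  E[UW] = -5.82
V(U) = 4.86 − (1.62)² = 2.2356;  V(W) = 14.18 − (-3.74)² = 0.1924
Cov(U,W) = -5.82 − (1.62)(-3.74) = 0.2388
V(-U - W) = (-1)²·2.2356 + (-1)²·0.1924 + 2·(-1)·(-1)·0.2388 = 2.9056

2.906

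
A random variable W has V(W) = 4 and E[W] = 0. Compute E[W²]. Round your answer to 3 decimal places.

E[W²] = V(W) + (E[W])² = 4 + (0)² = 4

4.000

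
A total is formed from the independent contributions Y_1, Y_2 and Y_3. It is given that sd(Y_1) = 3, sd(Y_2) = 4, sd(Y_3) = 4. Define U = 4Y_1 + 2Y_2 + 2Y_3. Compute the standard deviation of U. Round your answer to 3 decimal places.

16.492

Var(Y_1) = 9, Var(Y_2) = 16, Var(Y_3) = 16
By independence, Var(U) = (4)²Var(Y_1) + (2)²Var(Y_2) + (2)²Var(Y_3)
= (4)²·9 + (2)²·16 + (2)²·16 = 272
sd(U) = √272 ≈ 16.492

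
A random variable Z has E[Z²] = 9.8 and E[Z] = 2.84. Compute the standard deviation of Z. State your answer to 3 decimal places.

1.317

V(Z) = 9.8 − (2.84)² = 1.7344
SD(Z) = √1.7344 ≈ 1.317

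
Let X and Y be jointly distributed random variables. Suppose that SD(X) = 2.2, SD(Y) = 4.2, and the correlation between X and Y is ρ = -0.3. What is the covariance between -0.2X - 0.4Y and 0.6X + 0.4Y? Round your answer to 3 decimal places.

var(X) = (2.2)² = 4.84;  var(Y) = (4.2)² = 17.64
Cov(X,Y) = ρ·SD(X)·SD(Y) = -0.3·2.2·4.2 = -2.772
Cov(-0.2X - 0.4Y, 0.6X + 0.4Y) = (-0.2)(0.6)var(X) + (-0.4)(0.4)var(Y) + [(-0.2)(0.4) + (-0.4)(0.6)]Cov(X,Y)
= -0.12·4.84 + -0.16·17.64 + -0.32·-2.772 = -2.51616

-2.516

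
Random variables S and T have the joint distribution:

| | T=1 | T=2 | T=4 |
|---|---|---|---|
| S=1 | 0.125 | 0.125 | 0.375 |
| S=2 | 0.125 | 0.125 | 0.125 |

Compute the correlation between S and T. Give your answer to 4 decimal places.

-0.2485

E[S] = 1.375,  E[T] = 2.75
E[ST] = 3.625
Cov(S,T) = E[ST] − E[S]E[T] = 3.625 − (1.375)(2.75) = -0.15625
V(S) = 0.234375,  V(T) = 1.6875
ρ = -0.15625 / √(0.234375·1.6875) ≈ -0.2485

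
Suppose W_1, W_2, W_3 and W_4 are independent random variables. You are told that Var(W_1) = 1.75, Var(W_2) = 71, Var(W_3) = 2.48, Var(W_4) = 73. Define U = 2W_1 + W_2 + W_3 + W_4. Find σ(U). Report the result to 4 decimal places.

12.3887

By independence, Var(U) = (2)²Var(W_1) + (1)²Var(W_2) + (1)²Var(W_3) + (1)²Var(W_4)
= (2)²·1.75 + (1)²·71 + (1)²·2.48 + (1)²·73 = 153.48
σ(U) = √153.48 ≈ 12.3887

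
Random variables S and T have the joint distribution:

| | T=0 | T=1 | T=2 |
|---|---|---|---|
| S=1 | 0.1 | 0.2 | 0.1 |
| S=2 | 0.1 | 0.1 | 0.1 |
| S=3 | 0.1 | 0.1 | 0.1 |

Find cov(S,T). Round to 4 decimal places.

0.0000

E[S] = 1.9,  E[T] = 1
E[ST] = 1.9
cov(S,T) = E[ST] − E[S]E[T] = 1.9 − (1.9)(1) = 0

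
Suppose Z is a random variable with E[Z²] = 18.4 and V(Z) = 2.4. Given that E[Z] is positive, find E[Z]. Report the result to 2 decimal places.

(E[Z])² = E[Z²] − V(Z) = 18.4 − 2.4 = 16
E[Z] = √16 = 4

4.00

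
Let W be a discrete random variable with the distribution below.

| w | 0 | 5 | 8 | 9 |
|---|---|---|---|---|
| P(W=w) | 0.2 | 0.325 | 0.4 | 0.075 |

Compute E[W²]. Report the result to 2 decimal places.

E[W²] = (0)²(0.2) + (5)²(0.325) + (8)²(0.4) + (9)²(0.075) = 39.8

39.80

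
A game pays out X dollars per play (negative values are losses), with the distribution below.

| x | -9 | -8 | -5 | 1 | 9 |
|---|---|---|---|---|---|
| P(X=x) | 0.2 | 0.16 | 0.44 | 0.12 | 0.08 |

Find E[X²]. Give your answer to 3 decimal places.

E[X²] = (-9)²(0.2) + (-8)²(0.16) + (-5)²(0.44) + (1)²(0.12) + (9)²(0.08) = 44.04

44.040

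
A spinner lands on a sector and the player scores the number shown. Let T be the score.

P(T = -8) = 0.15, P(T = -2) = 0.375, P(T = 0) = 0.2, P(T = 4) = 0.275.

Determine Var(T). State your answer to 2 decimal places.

14.78

E[T] = (-8)(0.15) + (-2)(0.375) + (0)(0.2) + (4)(0.275) = -0.85
E[T²] = (-8)²(0.15) + (-2)²(0.375) + (0)²(0.2) + (4)²(0.275) = 15.5
Var(T) = E[T²] − (E[T])² = 15.5 − (-0.85)² = 14.7775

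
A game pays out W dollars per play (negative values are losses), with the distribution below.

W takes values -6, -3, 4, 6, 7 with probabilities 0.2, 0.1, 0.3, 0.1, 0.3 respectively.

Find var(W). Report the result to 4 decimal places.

E[W] = (-6)(0.2) + (-3)(0.1) + (4)(0.3) + (6)(0.1) + (7)(0.3) = 2.4
E[W²] = (-6)²(0.2) + (-3)²(0.1) + (4)²(0.3) + (6)²(0.1) + (7)²(0.3) = 31.2
var(W) = E[W²] − (E[W])² = 31.2 − (2.4)² = 25.44

25.4400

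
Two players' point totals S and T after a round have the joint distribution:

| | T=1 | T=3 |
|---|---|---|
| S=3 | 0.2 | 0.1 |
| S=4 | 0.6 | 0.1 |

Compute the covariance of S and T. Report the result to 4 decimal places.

-0.0800

E[S] = 3.7,  E[T] = 1.4
E[ST] = 5.1
cov(S,T) = E[ST] − E[S]E[T] = 5.1 − (3.7)(1.4) = -0.08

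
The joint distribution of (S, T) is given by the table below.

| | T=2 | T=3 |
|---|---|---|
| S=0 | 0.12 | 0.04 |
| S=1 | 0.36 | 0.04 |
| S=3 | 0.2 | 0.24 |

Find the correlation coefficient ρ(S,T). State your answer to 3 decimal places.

E[S] = 1.72,  E[T] = 2.32
E[ST] = 4.2
Cov(S,T) = E[ST] − E[S]E[T] = 4.2 − (1.72)(2.32) = 0.2096
Var(S) = 1.4016,  Var(T) = 0.2176
ρ = 0.2096 / √(1.4016·0.2176) ≈ 0.380

0.380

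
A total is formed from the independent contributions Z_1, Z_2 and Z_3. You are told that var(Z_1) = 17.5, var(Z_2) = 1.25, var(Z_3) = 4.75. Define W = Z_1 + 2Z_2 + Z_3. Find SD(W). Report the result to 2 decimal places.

By independence, var(W) = (1)²var(Z_1) + (2)²var(Z_2) + (1)²var(Z_3)
= (1)²·17.5 + (2)²·1.25 + (1)²·4.75 = 27.25
SD(W) = √27.25 ≈ 5.22

5.22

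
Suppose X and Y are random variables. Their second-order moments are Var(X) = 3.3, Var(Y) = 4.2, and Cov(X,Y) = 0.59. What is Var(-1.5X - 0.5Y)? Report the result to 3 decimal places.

Var(-1.5X - 0.5Y) = (-1.5)²·Var(X) + (-0.5)²·Var(Y) + 2·(-1.5)·(-0.5)·Cov(X,Y)
= 2.25·3.3 + 0.25·4.2 + 1.5·0.59 = 9.36

9.360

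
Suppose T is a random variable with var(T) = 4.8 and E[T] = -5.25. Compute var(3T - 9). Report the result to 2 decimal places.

43.20

var(3T - 9) = (3)²·var(T) = 9·4.8 = 43.2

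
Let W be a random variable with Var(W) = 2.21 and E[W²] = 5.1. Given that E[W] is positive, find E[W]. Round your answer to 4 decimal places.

(E[W])² = E[W²] − Var(W) = 5.1 − 2.21 = 2.89
E[W] = √2.89 = 1.7

1.7000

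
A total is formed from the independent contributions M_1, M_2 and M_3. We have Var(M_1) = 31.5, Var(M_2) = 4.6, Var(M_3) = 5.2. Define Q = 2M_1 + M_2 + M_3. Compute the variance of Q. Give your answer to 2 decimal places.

135.80

By independence, Var(Q) = (2)²Var(M_1) + (1)²Var(M_2) + (1)²Var(M_3)
= (2)²·31.5 + (1)²·4.6 + (1)²·5.2 = 135.8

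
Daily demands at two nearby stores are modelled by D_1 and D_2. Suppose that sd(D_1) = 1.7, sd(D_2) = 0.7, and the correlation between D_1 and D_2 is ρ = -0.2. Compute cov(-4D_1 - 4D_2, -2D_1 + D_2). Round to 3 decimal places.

Var(D_1) = (1.7)² = 2.89;  Var(D_2) = (0.7)² = 0.49
cov(D_1,D_2) = ρ·sd(D_1)·sd(D_2) = -0.2·1.7·0.7 = -0.238
cov(-4D_1 - 4D_2, -2D_1 + D_2) = (-4)(-2)Var(D_1) + (-4)(1)Var(D_2) + [(-4)(1) + (-4)(-2)]cov(D_1,D_2)
= 8·2.89 + -4·0.49 + 4·-0.238 = 20.208

20.208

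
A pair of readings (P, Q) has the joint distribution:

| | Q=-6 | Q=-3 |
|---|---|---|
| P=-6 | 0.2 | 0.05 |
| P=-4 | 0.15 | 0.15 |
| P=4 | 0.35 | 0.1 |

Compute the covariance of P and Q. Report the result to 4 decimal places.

E[P] = -0.9,  E[Q] = -5.1
E[PQ] = 3.9
cov(P,Q) = E[PQ] − E[P]E[Q] = 3.9 − (-0.9)(-5.1) = -0.69

-0.6900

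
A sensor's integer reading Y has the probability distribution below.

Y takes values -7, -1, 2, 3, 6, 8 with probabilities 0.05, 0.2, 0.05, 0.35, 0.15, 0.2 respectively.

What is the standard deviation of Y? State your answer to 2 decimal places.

3.82

E[Y] = (-7)(0.05) + (-1)(0.2) + (2)(0.05) + (3)(0.35) + (6)(0.15) + (8)(0.2) = 3.1
E[Y²] = (-7)²(0.05) + (-1)²(0.2) + (2)²(0.05) + (3)²(0.35) + (6)²(0.15) + (8)²(0.2) = 24.2
Var(Y) = E[Y²] − (E[Y])² = 24.2 − (3.1)² = 14.59
SD(Y) = √14.59 ≈ 3.82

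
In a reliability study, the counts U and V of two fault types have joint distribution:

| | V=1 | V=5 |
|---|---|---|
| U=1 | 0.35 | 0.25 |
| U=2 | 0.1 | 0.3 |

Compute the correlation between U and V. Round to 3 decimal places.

0.328

E[U] = 1.4,  E[V] = 3.2
E[UV] = 4.8
cov(U,V) = E[UV] − E[U]E[V] = 4.8 − (1.4)(3.2) = 0.32
Var(U) = 0.24,  Var(V) = 3.96
ρ = 0.32 / √(0.24·3.96) ≈ 0.328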